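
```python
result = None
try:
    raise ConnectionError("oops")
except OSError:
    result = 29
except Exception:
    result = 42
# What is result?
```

Step-by-step execution trace:
1. `raise ConnectionError(...)` raises ConnectionError.
2. `except OSError` matches (ConnectionError is a subclass of OSError) → result = 29.
3. `except Exception` is not reached.
Result: 29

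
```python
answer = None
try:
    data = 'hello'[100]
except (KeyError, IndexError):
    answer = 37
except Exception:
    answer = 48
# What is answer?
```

Step-by-step execution trace:
1. `data = 'hello'[100]` raises IndexError.
2. `except (KeyError, IndexError)` matches (IndexError is in the tuple) → answer = 37.
3. `except Exception` is not reached.
Result: 37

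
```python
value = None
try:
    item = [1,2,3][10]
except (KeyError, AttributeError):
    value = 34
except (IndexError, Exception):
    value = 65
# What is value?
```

Step-by-step execution trace:
1. `item = [1,2,3][10]` raises IndexError.
2. `except (KeyError, AttributeError)` does not match IndexError; skipped.
3. `except (IndexError, Exception)` matches (IndexError is in the tuple) → value = 65.
Result: 65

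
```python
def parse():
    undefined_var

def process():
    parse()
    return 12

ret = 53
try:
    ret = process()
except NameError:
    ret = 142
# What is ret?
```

Step-by-step execution trace:
1. ret starts at 53.
2. try: `process()` calls `parse()`.
3. `parse()` evaluates `undefined_var`, which raises NameError; it propagates through process (uncaught).
4. `return 12` in process is not reached; the assignment to ret does not complete.
5. `except NameError` matches → ret = 142.
Result: 142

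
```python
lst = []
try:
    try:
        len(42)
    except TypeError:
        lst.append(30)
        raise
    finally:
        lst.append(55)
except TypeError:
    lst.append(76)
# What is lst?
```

Step-by-step execution trace:
1. Inner try: `len(42)` raises TypeError.
2. Inner `except TypeError` matches → `lst.append(30)` → lst = [30].
3. bare `raise` re-raises TypeError.
4. Inner `finally` runs during unwinding: `lst.append(55)` → lst = [30, 55].
5. Outer `except TypeError` matches → `lst.append(76)` → lst = [30, 55, 76].
Result: [30, 55, 76]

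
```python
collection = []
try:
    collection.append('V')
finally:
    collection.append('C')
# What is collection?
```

Step-by-step execution trace:
1. try: `collection.append('V')` → collection = ['V'].
2. The try body completes without raising.
3. finally always runs: `collection.append('C')` → collection = ['V', 'C'].
Result: ['V', 'C']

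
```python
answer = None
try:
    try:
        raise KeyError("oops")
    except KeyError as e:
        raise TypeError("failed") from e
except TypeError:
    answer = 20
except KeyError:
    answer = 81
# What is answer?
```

Step-by-step execution trace:
1. Inner try raises KeyError; inner `except KeyError as e` catches it.
2. `raise TypeError(...) from e` raises TypeError (KeyError is attached as __cause__, but only TypeError is active).
3. Outer `except TypeError` matches → answer = 20.
4. `except KeyError` is not reached.
Result: 20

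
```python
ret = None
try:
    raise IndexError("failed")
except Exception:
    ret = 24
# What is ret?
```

Step-by-step execution trace:
1. `raise IndexError(...)` raises IndexError.
2. `except Exception` matches (IndexError is a subclass of Exception) → ret = 24.
Result: 24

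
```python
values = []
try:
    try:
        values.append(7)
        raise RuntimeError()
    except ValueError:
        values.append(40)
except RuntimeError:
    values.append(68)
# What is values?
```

Step-by-step execution trace:
1. Inner try: `values.append(7)` → values = [7].
2. `raise RuntimeError()` raises RuntimeError.
3. Inner `except ValueError` does not match RuntimeError; exception propagates to outer try.
4. Outer `except RuntimeError` matches → `values.append(68)` → values = [7, 68].
Result: [7, 68]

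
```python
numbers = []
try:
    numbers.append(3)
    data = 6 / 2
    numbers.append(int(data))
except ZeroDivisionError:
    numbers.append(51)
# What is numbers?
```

Step-by-step execution trace:
1. try: `numbers.append(3)` → numbers = [3].
2. `data = 6 / 2` → data = 3.0. No exception raised.
3. `numbers.append(int(data))` → numbers = [3, 3].
4. `except ZeroDivisionError` is skipped (no exception was raised).
Result: [3, 3]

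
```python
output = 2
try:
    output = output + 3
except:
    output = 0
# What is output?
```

Step-by-step execution trace:
1. output starts at 2.
2. try: `output = output + 3` → output = 5. No exception raised.
3. `except` is skipped.
Result: 5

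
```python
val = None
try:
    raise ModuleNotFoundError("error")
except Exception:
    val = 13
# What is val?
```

Step-by-step execution trace:
1. `raise ModuleNotFoundError(...)` raises ModuleNotFoundError.
2. `except Exception` matches (ModuleNotFoundError is a subclass of Exception) → val = 13.
Result: 13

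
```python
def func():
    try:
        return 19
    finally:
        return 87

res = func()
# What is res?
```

Step-by-step execution trace:
1. `func()` enters try: `return 19` sets pending return value 19.
2. Before returning, `finally: return 87` runs and overrides the pending return.
3. func() returns 87 → res = 87.
Result: 87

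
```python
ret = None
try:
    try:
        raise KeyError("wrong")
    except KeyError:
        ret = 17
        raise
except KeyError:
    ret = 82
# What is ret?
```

Step-by-step execution trace:
1. Inner try: `raise KeyError("wrong")` raises KeyError.
2. Inner `except KeyError` matches → ret = 17.
3. bare `raise` re-raises the same KeyError.
4. Outer `except KeyError` matches → ret = 82.
Result: 82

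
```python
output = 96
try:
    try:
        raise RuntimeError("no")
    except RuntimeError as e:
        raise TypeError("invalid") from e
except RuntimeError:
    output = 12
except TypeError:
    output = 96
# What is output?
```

Step-by-step execution trace:
1. Inner try raises RuntimeError; inner `except RuntimeError as e` catches it.
2. `raise TypeError(...) from e` raises TypeError (RuntimeError is attached as __cause__, but only TypeError is active).
3. Outer `except RuntimeError` does not match TypeError; skipped.
4. Outer `except TypeError` matches → output = 96.
Result: 96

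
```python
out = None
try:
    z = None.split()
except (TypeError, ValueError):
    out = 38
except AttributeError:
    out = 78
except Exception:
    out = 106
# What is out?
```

Step-by-step execution trace:
1. `z = None.split()` raises AttributeError.
2. `except (TypeError, ValueError)` does not match AttributeError; skipped.
3. `except AttributeError` matches (exact type match) → out = 78.
4. `except Exception` is not reached.
Result: 78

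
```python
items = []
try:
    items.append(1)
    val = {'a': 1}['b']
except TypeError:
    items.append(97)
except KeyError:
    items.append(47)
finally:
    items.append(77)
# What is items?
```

Step-by-step execution trace:
1. try: `items.append(1)` → items = [1].
2. `val = {'a': 1}['b']` raises KeyError.
3. `except TypeError` does not match KeyError; skipped.
4. `except KeyError` matches → `items.append(47)` → items = [1, 47].
5. finally always runs: `items.append(77)` → items = [1, 47, 77].
Result: [1, 47, 77]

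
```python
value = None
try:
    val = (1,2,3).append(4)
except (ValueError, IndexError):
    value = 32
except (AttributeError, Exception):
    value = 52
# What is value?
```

Step-by-step execution trace:
1. `val = (1,2,3).append(4)` raises AttributeError.
2. `except (ValueError, IndexError)` does not match AttributeError; skipped.
3. `except (AttributeError, Exception)` matches (AttributeError is in the tuple) → value = 52.
Result: 52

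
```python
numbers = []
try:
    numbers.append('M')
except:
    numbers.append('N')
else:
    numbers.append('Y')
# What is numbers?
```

Step-by-step execution trace:
1. try: `numbers.append('M')` → numbers = ['M']. No exception raised.
2. `except` is skipped.
3. `else` runs (try completed without exception): `numbers.append('Y')` → numbers = ['M', 'Y'].
Result: ['M', 'Y']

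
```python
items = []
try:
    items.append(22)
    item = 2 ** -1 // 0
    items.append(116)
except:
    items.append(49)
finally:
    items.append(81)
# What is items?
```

Step-by-step execution trace:
1. try: `items.append(22)` → items = [22].
2. `item = 2 ** -1 // 0` raises ZeroDivisionError; `items.append(116)` is not reached.
3. bare `except` matches → `items.append(49)` → items = [22, 49].
4. finally always runs: `items.append(81)` → items = [22, 49, 81].
Result: [22, 49, 81]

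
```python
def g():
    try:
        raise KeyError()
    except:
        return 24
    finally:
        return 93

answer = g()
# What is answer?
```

Step-by-step execution trace:
1. `g()` enters try: `raise KeyError()` raises KeyError.
2. bare `except` matches → `return 24` sets pending return value 24.
3. Before returning, `finally: return 93` runs and overrides the pending return.
4. g() returns 93 → answer = 93.
Result: 93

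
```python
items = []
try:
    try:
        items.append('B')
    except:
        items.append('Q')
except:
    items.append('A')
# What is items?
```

Step-by-step execution trace:
1. Inner try: `items.append('B')` → items = ['B']. No exception raised.
2. Inner `except` is skipped.
3. Inner try completes normally; outer `except` is skipped.
Result: ['B']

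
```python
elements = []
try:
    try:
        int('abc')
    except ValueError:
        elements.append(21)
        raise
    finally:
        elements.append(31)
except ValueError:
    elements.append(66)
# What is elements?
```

Step-by-step execution trace:
1. Inner try: `int('abc')` raises ValueError.
2. Inner `except ValueError` matches → `elements.append(21)` → elements = [21].
3. bare `raise` re-raises ValueError.
4. Inner `finally` runs during unwinding: `elements.append(31)` → elements = [21, 31].
5. Outer `except ValueError` matches → `elements.append(66)` → elements = [21, 31, 66].
Result: [21, 31, 66]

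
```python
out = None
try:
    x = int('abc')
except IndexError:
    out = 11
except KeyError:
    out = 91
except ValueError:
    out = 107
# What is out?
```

Step-by-step execution trace:
1. `x = int('abc')` raises ValueError.
2. `except IndexError` does not match ValueError; skipped.
3. `except KeyError` does not match ValueError; skipped.
4. `except ValueError` matches → out = 107.
Result: 107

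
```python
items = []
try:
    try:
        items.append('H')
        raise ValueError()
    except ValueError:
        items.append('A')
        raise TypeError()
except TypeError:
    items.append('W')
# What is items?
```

Step-by-step execution trace:
1. Inner try: `items.append('H')` → items = ['H'].
2. `raise ValueError()` raises ValueError.
3. Inner `except ValueError` matches → `items.append('A')` → items = ['H', 'A'].
4. `raise TypeError()` raises TypeError; propagates to outer try.
5. Outer `except TypeError` matches → `items.append('W')` → items = ['H', 'A', 'W'].
Result: ['H', 'A', 'W']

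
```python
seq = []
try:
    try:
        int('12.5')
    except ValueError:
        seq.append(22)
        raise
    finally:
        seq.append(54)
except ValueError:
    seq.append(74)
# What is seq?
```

Step-by-step execution trace:
1. Inner try: `int('12.5')` raises ValueError.
2. Inner `except ValueError` matches → `seq.append(22)` → seq = [22].
3. bare `raise` re-raises ValueError.
4. Inner `finally` runs during unwinding: `seq.append(54)` → seq = [22, 54].
5. Outer `except ValueError` matches → `seq.append(74)` → seq = [22, 54, 74].
Result: [22, 54, 74]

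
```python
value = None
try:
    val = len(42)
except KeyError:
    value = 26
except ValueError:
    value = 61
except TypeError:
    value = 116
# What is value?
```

Step-by-step execution trace:
1. `val = len(42)` raises TypeError.
2. `except KeyError` does not match TypeError; skipped.
3. `except ValueError` does not match TypeError; skipped.
4. `except TypeError` matches → value = 116.
Result: 116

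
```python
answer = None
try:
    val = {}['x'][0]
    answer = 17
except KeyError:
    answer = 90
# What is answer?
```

Step-by-step execution trace:
1. `val = {}['x'][0]` raises KeyError.
2. `answer = 17` is not reached.
3. `except KeyError` matches → answer = 90.
Result: 90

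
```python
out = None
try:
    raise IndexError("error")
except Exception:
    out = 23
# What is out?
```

Step-by-step execution trace:
1. `raise IndexError(...)` raises IndexError.
2. `except Exception` matches (IndexError is a subclass of Exception) → out = 23.
Result: 23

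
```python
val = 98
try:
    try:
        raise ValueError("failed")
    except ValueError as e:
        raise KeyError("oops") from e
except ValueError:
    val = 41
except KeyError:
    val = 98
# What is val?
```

Step-by-step execution trace:
1. Inner try raises ValueError; inner `except ValueError as e` catches it.
2. `raise KeyError(...) from e` raises KeyError (ValueError is attached as __cause__, but only KeyError is active).
3. Outer `except ValueError` does not match KeyError; skipped.
4. Outer `except KeyError` matches → val = 98.
Result: 98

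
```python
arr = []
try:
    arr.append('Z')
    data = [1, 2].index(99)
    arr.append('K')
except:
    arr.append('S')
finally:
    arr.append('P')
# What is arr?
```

Step-by-step execution trace:
1. try: `arr.append('Z')` → arr = ['Z'].
2. `data = [1, 2].index(99)` raises ValueError; `arr.append('K')` is not reached.
3. bare `except` matches → `arr.append('S')` → arr = ['Z', 'S'].
4. finally always runs: `arr.append('P')` → arr = ['Z', 'S', 'P'].
Result: ['Z', 'S', 'P']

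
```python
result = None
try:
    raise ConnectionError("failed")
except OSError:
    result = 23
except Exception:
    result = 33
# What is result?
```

Step-by-step execution trace:
1. `raise ConnectionError(...)` raises ConnectionError.
2. `except OSError` matches (ConnectionError is a subclass of OSError) → result = 23.
3. `except Exception` is not reached.
Result: 23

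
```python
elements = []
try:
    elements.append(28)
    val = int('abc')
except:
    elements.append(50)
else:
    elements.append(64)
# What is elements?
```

Step-by-step execution trace:
1. try: `elements.append(28)` → elements = [28].
2. `val = int('abc')` raises ValueError.
3. bare `except` matches → `elements.append(50)` → elements = [28, 50].
4. `else` is skipped (an exception was raised).
Result: [28, 50]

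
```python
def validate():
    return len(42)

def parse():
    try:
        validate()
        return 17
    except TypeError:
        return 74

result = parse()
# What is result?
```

Step-by-step execution trace:
1. `parse()` calls `validate()`.
2. `validate()` evaluates `len(42)`, which raises TypeError; it propagates to the caller.
3. `return 17` is not reached.
4. `except TypeError` in parse matches → returns 74.
5. result = 74.
Result: 74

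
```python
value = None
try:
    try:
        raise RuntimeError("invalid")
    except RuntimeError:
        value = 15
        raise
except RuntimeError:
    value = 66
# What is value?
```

Step-by-step execution trace:
1. Inner try: `raise RuntimeError("invalid")` raises RuntimeError.
2. Inner `except RuntimeError` matches → value = 15.
3. bare `raise` re-raises the same RuntimeError.
4. Outer `except RuntimeError` matches → value = 66.
Result: 66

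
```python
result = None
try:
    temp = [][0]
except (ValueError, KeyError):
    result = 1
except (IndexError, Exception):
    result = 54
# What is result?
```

Step-by-step execution trace:
1. `temp = [][0]` raises IndexError.
2. `except (ValueError, KeyError)` does not match IndexError; skipped.
3. `except (IndexError, Exception)` matches (IndexError is in the tuple) → result = 54.
Result: 54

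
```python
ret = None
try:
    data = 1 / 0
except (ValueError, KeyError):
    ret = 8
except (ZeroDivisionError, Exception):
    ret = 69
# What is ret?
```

Step-by-step execution trace:
1. `data = 1 / 0` raises ZeroDivisionError.
2. `except (ValueError, KeyError)` does not match ZeroDivisionError; skipped.
3. `except (ZeroDivisionError, Exception)` matches (ZeroDivisionError is in the tuple) → ret = 69.
Result: 69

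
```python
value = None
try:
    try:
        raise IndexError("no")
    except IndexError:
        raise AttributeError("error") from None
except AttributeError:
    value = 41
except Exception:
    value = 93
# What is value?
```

Step-by-step execution trace:
1. Inner try raises IndexError; inner `except IndexError` catches it.
2. `raise AttributeError(...) from None` raises AttributeError (from None suppresses __context__, but the active exception is still AttributeError).
3. Outer `except AttributeError` matches → value = 41.
4. `except Exception` is not reached.
Result: 41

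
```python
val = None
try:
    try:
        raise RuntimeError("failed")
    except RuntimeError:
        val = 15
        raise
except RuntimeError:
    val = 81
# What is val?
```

Step-by-step execution trace:
1. Inner try: `raise RuntimeError("failed")` raises RuntimeError.
2. Inner `except RuntimeError` matches → val = 15.
3. bare `raise` re-raises the same RuntimeError.
4. Outer `except RuntimeError` matches → val = 81.
Result: 81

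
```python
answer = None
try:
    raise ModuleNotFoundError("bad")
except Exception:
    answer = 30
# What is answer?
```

Step-by-step execution trace:
1. `raise ModuleNotFoundError(...)` raises ModuleNotFoundError.
2. `except Exception` matches (ModuleNotFoundError is a subclass of Exception) → answer = 30.
Result: 30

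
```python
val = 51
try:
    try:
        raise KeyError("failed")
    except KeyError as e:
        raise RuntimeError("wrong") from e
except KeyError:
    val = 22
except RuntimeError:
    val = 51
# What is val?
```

Step-by-step execution trace:
1. Inner try raises KeyError; inner `except KeyError as e` catches it.
2. `raise RuntimeError(...) from e` raises RuntimeError (KeyError is attached as __cause__, but only RuntimeError is active).
3. Outer `except KeyError` does not match RuntimeError; skipped.
4. Outer `except RuntimeError` matches → val = 51.
Result: 51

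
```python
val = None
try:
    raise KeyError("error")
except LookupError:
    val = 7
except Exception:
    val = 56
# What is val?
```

Step-by-step execution trace:
1. `raise KeyError(...)` raises KeyError.
2. `except LookupError` matches (KeyError is a subclass of LookupError) → val = 7.
3. `except Exception` is not reached.
Result: 7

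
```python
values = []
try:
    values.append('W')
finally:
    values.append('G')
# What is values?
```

Step-by-step execution trace:
1. try: `values.append('W')` → values = ['W'].
2. The try body completes without raising.
3. finally always runs: `values.append('G')` → values = ['W', 'G'].
Result: ['W', 'G']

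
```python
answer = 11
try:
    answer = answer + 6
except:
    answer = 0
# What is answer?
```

Step-by-step execution trace:
1. answer starts at 11.
2. try: `answer = answer + 6` → answer = 17. No exception raised.
3. `except` is skipped.
Result: 17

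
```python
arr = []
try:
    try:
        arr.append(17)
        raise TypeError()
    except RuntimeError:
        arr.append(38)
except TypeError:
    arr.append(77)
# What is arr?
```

Step-by-step execution trace:
1. Inner try: `arr.append(17)` → arr = [17].
2. `raise TypeError()` raises TypeError.
3. Inner `except RuntimeError` does not match TypeError; exception propagates to outer try.
4. Outer `except TypeError` matches → `arr.append(77)` → arr = [17, 77].
Result: [17, 77]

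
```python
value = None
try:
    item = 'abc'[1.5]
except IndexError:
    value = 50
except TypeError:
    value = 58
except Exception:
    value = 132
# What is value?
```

Step-by-step execution trace:
1. `item = 'abc'[1.5]` raises TypeError.
2. `except IndexError` does not match TypeError; skipped.
3. `except TypeError` matches → value = 58.
4. Remaining except clauses are skipped.
Result: 58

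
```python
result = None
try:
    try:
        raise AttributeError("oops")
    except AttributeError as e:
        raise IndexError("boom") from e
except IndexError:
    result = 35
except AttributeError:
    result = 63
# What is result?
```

Step-by-step execution trace:
1. Inner try raises AttributeError; inner `except AttributeError as e` catches it.
2. `raise IndexError(...) from e` raises IndexError (AttributeError is attached as __cause__, but only IndexError is active).
3. Outer `except IndexError` matches → result = 35.
4. `except AttributeError` is not reached.
Result: 35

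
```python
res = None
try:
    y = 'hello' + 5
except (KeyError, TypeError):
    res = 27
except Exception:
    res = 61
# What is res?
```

Step-by-step execution trace:
1. `y = 'hello' + 5` raises TypeError.
2. `except (KeyError, TypeError)` matches (TypeError is in the tuple) → res = 27.
3. `except Exception` is not reached.
Result: 27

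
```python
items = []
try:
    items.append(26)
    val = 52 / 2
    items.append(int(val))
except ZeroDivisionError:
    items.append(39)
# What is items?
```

Step-by-step execution trace:
1. try: `items.append(26)` → items = [26].
2. `val = 52 / 2` → val = 26.0. No exception raised.
3. `items.append(int(val))` → items = [26, 26].
4. `except ZeroDivisionError` is skipped (no exception was raised).
Result: [26, 26]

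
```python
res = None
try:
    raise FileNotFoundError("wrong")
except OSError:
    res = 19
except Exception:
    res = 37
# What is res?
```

Step-by-step execution trace:
1. `raise FileNotFoundError(...)` raises FileNotFoundError.
2. `except OSError` matches (FileNotFoundError is a subclass of OSError) → res = 19.
3. `except Exception` is not reached.
Result: 19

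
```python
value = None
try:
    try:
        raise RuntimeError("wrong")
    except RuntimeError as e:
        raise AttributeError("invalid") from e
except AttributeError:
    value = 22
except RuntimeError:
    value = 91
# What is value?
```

Step-by-step execution trace:
1. Inner try raises RuntimeError; inner `except RuntimeError as e` catches it.
2. `raise AttributeError(...) from e` raises AttributeError (RuntimeError is attached as __cause__, but only AttributeError is active).
3. Outer `except AttributeError` matches → value = 22.
4. `except RuntimeError` is not reached.
Result: 22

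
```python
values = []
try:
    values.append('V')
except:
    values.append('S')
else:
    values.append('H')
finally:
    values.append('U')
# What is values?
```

Step-by-step execution trace:
1. try: `values.append('V')` → values = ['V']. No exception raised.
2. `except` is skipped.
3. `else` runs: `values.append('H')` → values = ['V', 'H'].
4. `finally` always runs: `values.append('U')` → values = ['V', 'H', 'U'].
Result: ['V', 'H', 'U']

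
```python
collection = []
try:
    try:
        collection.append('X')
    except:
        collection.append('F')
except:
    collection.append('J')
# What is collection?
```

Step-by-step execution trace:
1. Inner try: `collection.append('X')` → collection = ['X']. No exception raised.
2. Inner `except` is skipped.
3. Inner try completes normally; outer `except` is skipped.
Result: ['X']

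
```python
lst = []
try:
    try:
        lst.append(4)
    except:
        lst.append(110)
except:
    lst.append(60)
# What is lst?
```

Step-by-step execution trace:
1. Inner try: `lst.append(4)` → lst = [4]. No exception raised.
2. Inner `except` is skipped.
3. Inner try completes normally; outer `except` is skipped.
Result: [4]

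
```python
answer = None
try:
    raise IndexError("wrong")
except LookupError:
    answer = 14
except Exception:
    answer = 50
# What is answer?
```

Step-by-step execution trace:
1. `raise IndexError(...)` raises IndexError.
2. `except LookupError` matches (IndexError is a subclass of LookupError) → answer = 14.
3. `except Exception` is not reached.
Result: 14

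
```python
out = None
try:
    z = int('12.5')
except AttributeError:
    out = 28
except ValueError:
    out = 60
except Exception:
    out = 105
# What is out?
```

Step-by-step execution trace:
1. `z = int('12.5')` raises ValueError.
2. `except AttributeError` does not match ValueError; skipped.
3. `except ValueError` matches → out = 60.
4. Remaining except clauses are skipped.
Result: 60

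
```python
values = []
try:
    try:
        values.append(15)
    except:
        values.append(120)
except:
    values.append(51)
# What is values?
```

Step-by-step execution trace:
1. Inner try: `values.append(15)` → values = [15]. No exception raised.
2. Inner `except` is skipped.
3. Inner try completes normally; outer `except` is skipped.
Result: [15]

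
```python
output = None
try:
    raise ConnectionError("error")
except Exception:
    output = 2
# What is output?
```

Step-by-step execution trace:
1. `raise ConnectionError(...)` raises ConnectionError.
2. `except Exception` matches (ConnectionError is a subclass of Exception) → output = 2.
Result: 2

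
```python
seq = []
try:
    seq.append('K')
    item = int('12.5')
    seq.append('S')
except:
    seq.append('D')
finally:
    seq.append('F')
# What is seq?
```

Step-by-step execution trace:
1. try: `seq.append('K')` → seq = ['K'].
2. `item = int('12.5')` raises ValueError; `seq.append('S')` is not reached.
3. bare `except` matches → `seq.append('D')` → seq = ['K', 'D'].
4. finally always runs: `seq.append('F')` → seq = ['K', 'D', 'F'].
Result: ['K', 'D', 'F']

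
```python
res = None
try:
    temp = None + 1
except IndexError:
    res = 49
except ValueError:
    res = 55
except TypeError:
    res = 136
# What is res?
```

Step-by-step execution trace:
1. `temp = None + 1` raises TypeError.
2. `except IndexError` does not match TypeError; skipped.
3. `except ValueError` does not match TypeError; skipped.
4. `except TypeError` matches → res = 136.
Result: 136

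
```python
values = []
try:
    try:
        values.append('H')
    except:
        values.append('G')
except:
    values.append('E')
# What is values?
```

Step-by-step execution trace:
1. Inner try: `values.append('H')` → values = ['H']. No exception raised.
2. Inner `except` is skipped.
3. Inner try completes normally; outer `except` is skipped.
Result: ['H']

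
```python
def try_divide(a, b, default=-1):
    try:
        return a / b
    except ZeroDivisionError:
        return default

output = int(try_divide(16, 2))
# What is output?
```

Step-by-step execution trace:
1. `try_divide(16, 2)` enters try: `return 16 / 2` → returns 8.0. No exception raised.
2. `except ZeroDivisionError` is skipped.
3. `int(8.0)` → 8 → output = 8.
Result: 8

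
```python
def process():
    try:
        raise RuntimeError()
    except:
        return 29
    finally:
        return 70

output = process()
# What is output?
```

Step-by-step execution trace:
1. `process()` enters try: `raise RuntimeError()` raises RuntimeError.
2. bare `except` matches → `return 29` sets pending return value 29.
3. Before returning, `finally: return 70` runs and overrides the pending return.
4. process() returns 70 → output = 70.
Result: 70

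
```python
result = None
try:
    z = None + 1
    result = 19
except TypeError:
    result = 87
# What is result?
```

Step-by-step execution trace:
1. `z = None + 1` raises TypeError.
2. `result = 19` is not reached.
3. `except TypeError` matches → result = 87.
Result: 87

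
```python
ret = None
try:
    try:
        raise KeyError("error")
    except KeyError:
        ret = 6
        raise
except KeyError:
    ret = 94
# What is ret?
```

Step-by-step execution trace:
1. Inner try: `raise KeyError("error")` raises KeyError.
2. Inner `except KeyError` matches → ret = 6.
3. bare `raise` re-raises the same KeyError.
4. Outer `except KeyError` matches → ret = 94.
Result: 94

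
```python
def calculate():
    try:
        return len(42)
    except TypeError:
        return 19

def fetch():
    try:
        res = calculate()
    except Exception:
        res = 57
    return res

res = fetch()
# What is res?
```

Step-by-step execution trace:
1. `fetch()` calls `calculate()`.
2. In calculate: `len(42)` raises TypeError; `except TypeError` catches it → returns 19.
3. In fetch: `res = calculate()` → res = 19. No exception reaches fetch.
4. `except Exception` is skipped; fetch returns 19.
5. res = 19.
Result: 19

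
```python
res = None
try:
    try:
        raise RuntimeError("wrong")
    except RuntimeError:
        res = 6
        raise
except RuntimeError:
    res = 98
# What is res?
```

Step-by-step execution trace:
1. Inner try: `raise RuntimeError("wrong")` raises RuntimeError.
2. Inner `except RuntimeError` matches → res = 6.
3. bare `raise` re-raises the same RuntimeError.
4. Outer `except RuntimeError` matches → res = 98.
Result: 98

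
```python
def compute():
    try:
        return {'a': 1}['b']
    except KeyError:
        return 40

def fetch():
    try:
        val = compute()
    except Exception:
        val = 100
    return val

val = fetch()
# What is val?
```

Step-by-step execution trace:
1. `fetch()` calls `compute()`.
2. In compute: `{'a': 1}['b']` raises KeyError; `except KeyError` catches it → returns 40.
3. In fetch: `val = compute()` → val = 40. No exception reaches fetch.
4. `except Exception` is skipped; fetch returns 40.
5. val = 40.
Result: 40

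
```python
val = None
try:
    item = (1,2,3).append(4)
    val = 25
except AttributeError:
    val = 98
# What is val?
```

Step-by-step execution trace:
1. `item = (1,2,3).append(4)` raises AttributeError.
2. `val = 25` is not reached.
3. `except AttributeError` matches → val = 98.
Result: 98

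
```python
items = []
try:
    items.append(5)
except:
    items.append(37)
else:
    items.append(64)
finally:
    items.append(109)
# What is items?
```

Step-by-step execution trace:
1. try: `items.append(5)` → items = [5]. No exception raised.
2. `except` is skipped.
3. `else` runs: `items.append(64)` → items = [5, 64].
4. `finally` always runs: `items.append(109)` → items = [5, 64, 109].
Result: [5, 64, 109]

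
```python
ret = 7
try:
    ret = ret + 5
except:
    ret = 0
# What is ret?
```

Step-by-step execution trace:
1. ret starts at 7.
2. try: `ret = ret + 5` → ret = 12. No exception raised.
3. `except` is skipped.
Result: 12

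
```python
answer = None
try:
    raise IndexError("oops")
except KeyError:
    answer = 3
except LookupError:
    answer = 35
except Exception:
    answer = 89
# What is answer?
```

Step-by-step execution trace:
1. `raise IndexError(...)` raises IndexError.
2. `except KeyError` does not match (IndexError is not a subclass of KeyError); skipped.
3. `except LookupError` matches (IndexError is a subclass of LookupError) → answer = 35.
4. `except Exception` is not reached.
Result: 35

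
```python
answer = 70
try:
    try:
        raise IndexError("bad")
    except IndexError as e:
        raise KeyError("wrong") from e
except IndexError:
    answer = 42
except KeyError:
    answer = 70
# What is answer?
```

Step-by-step execution trace:
1. Inner try raises IndexError; inner `except IndexError as e` catches it.
2. `raise KeyError(...) from e` raises KeyError (IndexError is attached as __cause__, but only KeyError is active).
3. Outer `except IndexError` does not match KeyError; skipped.
4. Outer `except KeyError` matches → answer = 70.
Result: 70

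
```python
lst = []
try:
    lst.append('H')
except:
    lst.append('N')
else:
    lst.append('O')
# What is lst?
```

Step-by-step execution trace:
1. try: `lst.append('H')` → lst = ['H']. No exception raised.
2. `except` is skipped.
3. `else` runs (try completed without exception): `lst.append('O')` → lst = ['H', 'O'].
Result: ['H', 'O']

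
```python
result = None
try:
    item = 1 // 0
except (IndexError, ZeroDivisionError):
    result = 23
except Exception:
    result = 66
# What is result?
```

Step-by-step execution trace:
1. `item = 1 // 0` raises ZeroDivisionError.
2. `except (IndexError, ZeroDivisionError)` matches (ZeroDivisionError is in the tuple) → result = 23.
3. `except Exception` is not reached.
Result: 23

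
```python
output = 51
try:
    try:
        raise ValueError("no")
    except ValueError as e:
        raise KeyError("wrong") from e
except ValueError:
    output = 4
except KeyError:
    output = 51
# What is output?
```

Step-by-step execution trace:
1. Inner try raises ValueError; inner `except ValueError as e` catches it.
2. `raise KeyError(...) from e` raises KeyError (ValueError is attached as __cause__, but only KeyError is active).
3. Outer `except ValueError` does not match KeyError; skipped.
4. Outer `except KeyError` matches → output = 51.
Result: 51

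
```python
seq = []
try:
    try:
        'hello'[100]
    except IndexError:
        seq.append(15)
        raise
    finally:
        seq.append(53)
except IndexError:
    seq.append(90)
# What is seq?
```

Step-by-step execution trace:
1. Inner try: `'hello'[100]` raises IndexError.
2. Inner `except IndexError` matches → `seq.append(15)` → seq = [15].
3. bare `raise` re-raises IndexError.
4. Inner `finally` runs during unwinding: `seq.append(53)` → seq = [15, 53].
5. Outer `except IndexError` matches → `seq.append(90)` → seq = [15, 53, 90].
Result: [15, 53, 90]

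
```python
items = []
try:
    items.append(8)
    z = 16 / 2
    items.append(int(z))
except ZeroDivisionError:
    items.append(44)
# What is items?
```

Step-by-step execution trace:
1. try: `items.append(8)` → items = [8].
2. `z = 16 / 2` → z = 8.0. No exception raised.
3. `items.append(int(z))` → items = [8, 8].
4. `except ZeroDivisionError` is skipped (no exception was raised).
Result: [8, 8]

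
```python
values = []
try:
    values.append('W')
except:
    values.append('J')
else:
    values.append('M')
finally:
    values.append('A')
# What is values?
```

Step-by-step execution trace:
1. try: `values.append('W')` → values = ['W']. No exception raised.
2. `except` is skipped.
3. `else` runs: `values.append('M')` → values = ['W', 'M'].
4. `finally` always runs: `values.append('A')` → values = ['W', 'M', 'A'].
Result: ['W', 'M', 'A']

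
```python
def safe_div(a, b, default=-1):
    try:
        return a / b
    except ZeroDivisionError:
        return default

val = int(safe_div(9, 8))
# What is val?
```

Step-by-step execution trace:
1. `safe_div(9, 8)` enters try: `return 9 / 8` → returns 1.125. No exception raised.
2. `except ZeroDivisionError` is skipped.
3. `int(1.125)` → 1 → val = 1.
Result: 1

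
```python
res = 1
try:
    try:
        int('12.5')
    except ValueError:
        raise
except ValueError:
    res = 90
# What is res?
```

Step-by-step execution trace:
1. Inner try: `int('12.5')` raises ValueError.
2. Inner `except ValueError` matches; bare `raise` re-raises the same ValueError.
3. Outer `except ValueError` matches → res = 90.
Result: 90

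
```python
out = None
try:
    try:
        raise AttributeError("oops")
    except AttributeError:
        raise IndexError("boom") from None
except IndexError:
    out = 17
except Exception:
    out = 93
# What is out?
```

Step-by-step execution trace:
1. Inner try raises AttributeError; inner `except AttributeError` catches it.
2. `raise IndexError(...) from None` raises IndexError (from None suppresses __context__, but the active exception is still IndexError).
3. Outer `except IndexError` matches → out = 17.
4. `except Exception` is not reached.
Result: 17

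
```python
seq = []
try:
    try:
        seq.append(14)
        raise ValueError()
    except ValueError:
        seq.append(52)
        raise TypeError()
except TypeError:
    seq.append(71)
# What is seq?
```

Step-by-step execution trace:
1. Inner try: `seq.append(14)` → seq = [14].
2. `raise ValueError()` raises ValueError.
3. Inner `except ValueError` matches → `seq.append(52)` → seq = [14, 52].
4. `raise TypeError()` raises TypeError; propagates to outer try.
5. Outer `except TypeError` matches → `seq.append(71)` → seq = [14, 52, 71].
Result: [14, 52, 71]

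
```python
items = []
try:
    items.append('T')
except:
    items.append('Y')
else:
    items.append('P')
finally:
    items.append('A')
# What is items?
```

Step-by-step execution trace:
1. try: `items.append('T')` → items = ['T']. No exception raised.
2. `except` is skipped.
3. `else` runs: `items.append('P')` → items = ['T', 'P'].
4. `finally` always runs: `items.append('A')` → items = ['T', 'P', 'A'].
Result: ['T', 'P', 'A']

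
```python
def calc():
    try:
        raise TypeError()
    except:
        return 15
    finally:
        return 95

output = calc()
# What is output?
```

Step-by-step execution trace:
1. `calc()` enters try: `raise TypeError()` raises TypeError.
2. bare `except` matches → `return 15` sets pending return value 15.
3. Before returning, `finally: return 95` runs and overrides the pending return.
4. calc() returns 95 → output = 95.
Result: 95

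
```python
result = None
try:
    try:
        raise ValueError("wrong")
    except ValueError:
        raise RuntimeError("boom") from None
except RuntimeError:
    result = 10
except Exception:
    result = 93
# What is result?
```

Step-by-step execution trace:
1. Inner try raises ValueError; inner `except ValueError` catches it.
2. `raise RuntimeError(...) from None` raises RuntimeError (from None suppresses __context__, but the active exception is still RuntimeError).
3. Outer `except RuntimeError` matches → result = 10.
4. `except Exception` is not reached.
Result: 10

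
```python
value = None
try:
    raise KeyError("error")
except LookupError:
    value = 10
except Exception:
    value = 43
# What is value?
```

Step-by-step execution trace:
1. `raise KeyError(...)` raises KeyError.
2. `except LookupError` matches (KeyError is a subclass of LookupError) → value = 10.
3. `except Exception` is not reached.
Result: 10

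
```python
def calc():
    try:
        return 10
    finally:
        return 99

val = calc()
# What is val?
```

Step-by-step execution trace:
1. `calc()` enters try: `return 10` sets pending return value 10.
2. Before returning, `finally: return 99` runs and overrides the pending return.
3. calc() returns 99 → val = 99.
Result: 99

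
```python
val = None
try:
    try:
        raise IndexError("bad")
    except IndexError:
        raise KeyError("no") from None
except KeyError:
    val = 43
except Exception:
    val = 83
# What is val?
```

Step-by-step execution trace:
1. Inner try raises IndexError; inner `except IndexError` catches it.
2. `raise KeyError(...) from None` raises KeyError (from None suppresses __context__, but the active exception is still KeyError).
3. Outer `except KeyError` matches → val = 43.
4. `except Exception` is not reached.
Result: 43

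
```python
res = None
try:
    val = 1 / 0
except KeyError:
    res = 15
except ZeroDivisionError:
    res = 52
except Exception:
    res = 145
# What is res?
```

Step-by-step execution trace:
1. `val = 1 / 0` raises ZeroDivisionError.
2. `except KeyError` does not match ZeroDivisionError; skipped.
3. `except ZeroDivisionError` matches → res = 52.
4. Remaining except clauses are skipped.
Result: 52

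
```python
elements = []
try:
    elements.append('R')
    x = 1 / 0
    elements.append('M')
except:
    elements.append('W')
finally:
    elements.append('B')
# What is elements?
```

Step-by-step execution trace:
1. try: `elements.append('R')` → elements = ['R'].
2. `x = 1 / 0` raises ZeroDivisionError; `elements.append('M')` is not reached.
3. bare `except` matches → `elements.append('W')` → elements = ['R', 'W'].
4. finally always runs: `elements.append('B')` → elements = ['R', 'W', 'B'].
Result: ['R', 'W', 'B']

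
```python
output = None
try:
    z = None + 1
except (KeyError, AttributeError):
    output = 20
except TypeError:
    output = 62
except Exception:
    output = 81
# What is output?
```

Step-by-step execution trace:
1. `z = None + 1` raises TypeError.
2. `except (KeyError, AttributeError)` does not match TypeError; skipped.
3. `except TypeError` matches (exact type match) → output = 62.
4. `except Exception` is not reached.
Result: 62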